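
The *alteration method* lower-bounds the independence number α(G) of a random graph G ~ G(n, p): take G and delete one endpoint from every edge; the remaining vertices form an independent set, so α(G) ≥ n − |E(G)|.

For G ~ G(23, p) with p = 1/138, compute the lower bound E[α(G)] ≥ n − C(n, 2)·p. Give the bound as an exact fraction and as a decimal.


E[|E(G)|] = C(23, 2)·p = 253 · (1/138) = 11/6.
E[α(G)] ≥ n − E[|E(G)|] = 23 − 11/6 = 127/6.
Numerically: ≈ 21.167.
(This is only a lower bound; the true E[α(G)] may be larger.)

E[α(G)] ≥ 127/6 ≈ 21.167.


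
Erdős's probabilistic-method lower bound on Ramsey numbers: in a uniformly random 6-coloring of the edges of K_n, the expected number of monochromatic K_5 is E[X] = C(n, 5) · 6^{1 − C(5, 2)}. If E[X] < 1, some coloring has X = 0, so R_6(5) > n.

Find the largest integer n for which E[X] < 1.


We need C(n, 5) · 6^{1 − 10} < 1, i.e. C(n, 5) < 6^{10 − 1} = 10077696.
Check values of n near the boundary:
  n = 64: C(64, 5) = 7624512; 7624512 < 10077696? YES
  n = 65: C(65, 5) = 8259888; 8259888 < 10077696? YES
  n = 66: C(66, 5) = 8936928; 8936928 < 10077696? YES
  n = 67: C(67, 5) = 9657648; 9657648 < 10077696? YES
  n = 68: C(68, 5) = 10424128; 10424128 < 10077696? NO
  n = 69: C(69, 5) = 11238513; 11238513 < 10077696? NO
  n = 70: C(70, 5) = 12103014; 12103014 < 10077696? NO
The largest n with C(n, 5) < 10077696 is n = 67 (where E[X] = 67067/69984 ≈ 0.958). Hence R_6(5) > 67, i.e. R_6(5) ≥ 68.

Largest n = 67; hence R_6(5) > 67.


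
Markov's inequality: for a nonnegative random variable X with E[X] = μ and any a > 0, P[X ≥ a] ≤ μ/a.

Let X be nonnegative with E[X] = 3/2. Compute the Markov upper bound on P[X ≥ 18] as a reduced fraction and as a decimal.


μ = E[X] = 3/2, a = 18.
Markov: P[X ≥ 18] ≤ μ/a = (3/2)/18 = 1/12.
Numerically: ≈ 0.083333.
(Since a = 18 > μ = 1.500000, the bound 1/12 is < 1 and informative.)

P[X ≥ 18] ≤ 1/12 ≈ 0.083333.


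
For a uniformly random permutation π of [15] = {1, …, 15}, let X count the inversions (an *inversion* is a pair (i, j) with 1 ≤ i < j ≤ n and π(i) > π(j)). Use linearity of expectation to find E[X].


Write X = Σ X_I over the C(15, 2) = 105 pairs i < j, with X_I the indicator of one inversion.
There are 105 indicators.
For each fixed pair i < j, the values π(i) and π(j) are two distinct elements of {1, …, 15} in uniformly random order; by symmetry P[π(i) > π(j)] = 1/2.
By linearity: E[X] = 105 · (1/2) = C(15, 2) · (1/2) = 105/2 = 105/2 ≈ 52.500.

E[X] = 105/2 = 52.500.


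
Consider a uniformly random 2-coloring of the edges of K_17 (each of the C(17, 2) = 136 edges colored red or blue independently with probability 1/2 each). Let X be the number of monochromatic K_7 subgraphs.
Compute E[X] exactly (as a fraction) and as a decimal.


Let X = Σ_S X_S over the C(17, 7) = 19448 subsets S of size 7, where X_S = 1 if the K_7 on S is monochromatic.
For a fixed S, the K_7 on S has C(7, 2) = 21 edges. P[all 21 edges red] = (1/2)^21, and likewise for blue, so P[monochromatic] = 2·(1/2)^21 = 2^{1 − 21} = 1/1048576.
Summing: E[X] = C(17, 7) · 2^{1 − 21} = 19448 · 1/1048576 = 2431/131072.
Numerically: E[X] ≈ 0.019.

E[X] = C(17,7)·2^(1−C(7,2)) = 2431/131072 ≈ 0.019.


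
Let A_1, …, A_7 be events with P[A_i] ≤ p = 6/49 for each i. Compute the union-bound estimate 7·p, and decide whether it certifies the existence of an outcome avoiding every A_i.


Union bound: P[∪_{i=1}^{7} A_i] ≤ Σ_i P[A_i] ≤ 7·p = 7·(6/49) = 6/7.
Numerically: 6/7 ≈ 0.8571429.
Is 6/7 < 1? YES.
Since P[∪ A_i] ≤ 6/7 < 1, the complement has P[∩ A_i^c] ≥ 1 − 6/7 = 1/7 > 0, so some outcome avoids every A_i.

7·p = 6/7 ≈ 0.8571429; existence CERTIFIED by the union bound.


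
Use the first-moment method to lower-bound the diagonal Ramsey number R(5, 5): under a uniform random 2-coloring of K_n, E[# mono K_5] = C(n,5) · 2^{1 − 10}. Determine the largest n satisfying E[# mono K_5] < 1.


We need C(n, 5) · 2^{1 − 10} < 1, i.e. C(n, 5) < 2^{10 − 1} = 512.
Check values of n near the boundary:
  n = 6: C(6, 5) = 6; 6 < 512? YES
  n = 7: C(7, 5) = 21; 21 < 512? YES
  n = 8: C(8, 5) = 56; 56 < 512? YES
  n = 9: C(9, 5) = 126; 126 < 512? YES
  n = 10: C(10, 5) = 252; 252 < 512? YES
  n = 11: C(11, 5) = 462; 462 < 512? YES
  n = 12: C(12, 5) = 792; 792 < 512? NO
The largest n with C(n, 5) < 512 is n = 11 (where E[X] = 231/256 ≈ 0.9023438). Hence R(5, 5) > 11, i.e. R(5, 5) ≥ 12.

Largest n = 11; hence R(5, 5) > 11.


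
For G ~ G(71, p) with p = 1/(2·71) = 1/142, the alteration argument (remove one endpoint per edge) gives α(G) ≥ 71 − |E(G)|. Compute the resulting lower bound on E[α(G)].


E[|E(G)|] = C(71, 2)·p = 2485 · (1/142) = 35/2.
E[α(G)] ≥ n − E[|E(G)|] = 71 − 35/2 = 107/2.
Numerically: ≈ 53.500000.
(This is only a lower bound; the true E[α(G)] may be larger.)

E[α(G)] ≥ 107/2 ≈ 53.500000.


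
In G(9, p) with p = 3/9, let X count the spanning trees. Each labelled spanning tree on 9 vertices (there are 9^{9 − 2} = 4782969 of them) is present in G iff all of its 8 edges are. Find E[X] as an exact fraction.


K_9 has 9^{9 − 2} = 4782969 labelled spanning trees.
For each such spanning tree H, let X_H = 1 if all 8 edges of H are present in G. Then P[X_H = 1] = p^{8} = (1/3)^{8} = 1/6561.
Summing the indicators: E[X] = Σ_H E[X_H] = 4782969 · p^{8} = 4782969 · 1/6561 = 729.
Numerically: E[X] ≈ 729.

E[X] = 4782969 · (1/3)^{8} = 729 ≈ 729.


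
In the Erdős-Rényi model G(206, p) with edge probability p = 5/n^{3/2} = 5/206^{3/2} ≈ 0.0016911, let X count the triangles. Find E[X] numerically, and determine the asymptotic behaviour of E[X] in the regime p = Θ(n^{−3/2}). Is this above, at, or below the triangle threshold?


Number of potential triangles: C(206, 3) = 1435820.
Each occurs with probability p³ ≈ (0.0016911)³ ≈ 4.8362364e-09.
By linearity: E[X] = C(206, 3)·p³ ≈ 1435820 · 4.8362364e-09 ≈ 0.00694.
Since α = 3/2 > 1, p = c/n^{3/2} = o(1/n) is below the triangle threshold p ~ 1/n. Asymptotically E[X] ~ (c³/6)·n^{3(1−α)} = (5³/6)·n^{-1.5} → 0, so by Markov's inequality G has no triangles w.h.p.

E[X] ≈ 0.00694; in regime p = Θ(1/n^{3/2}) E[X] tends to 0 (below the triangle threshold p ~ 1/n).


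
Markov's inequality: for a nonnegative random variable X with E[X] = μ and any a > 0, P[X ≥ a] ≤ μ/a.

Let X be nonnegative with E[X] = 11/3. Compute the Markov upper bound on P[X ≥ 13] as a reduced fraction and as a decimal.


μ = E[X] = 11/3, a = 13.
Markov: P[X ≥ 13] ≤ μ/a = (11/3)/13 = 11/39.
Numerically: ≈ 0.2821.
(Since a = 13 > μ = 3.6667, the bound 11/39 is < 1 and informative.)

P[X ≥ 13] ≤ 11/39 ≈ 0.2821.


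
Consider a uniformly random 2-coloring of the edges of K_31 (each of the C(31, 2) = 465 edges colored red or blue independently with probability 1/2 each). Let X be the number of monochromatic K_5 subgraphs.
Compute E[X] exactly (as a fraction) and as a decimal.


Let X = Σ_S X_S over the C(31, 5) = 169911 subsets S of size 5, where X_S = 1 if the K_5 on S is monochromatic.
For a fixed S, the K_5 on S has C(5, 2) = 10 edges. P[all 10 edges red] = (1/2)^10, and likewise for blue, so P[monochromatic] = 2·(1/2)^10 = 2^{1 − 10} = 1/512.
By linearity: E[X] = C(31, 5) · 2^{1 − 10} = 169911 · 1/512 = 169911/512.
Numerically: E[X] ≈ 331.85742.

E[X] = C(31,5)·2^(1−C(5,2)) = 169911/512 ≈ 331.85742.


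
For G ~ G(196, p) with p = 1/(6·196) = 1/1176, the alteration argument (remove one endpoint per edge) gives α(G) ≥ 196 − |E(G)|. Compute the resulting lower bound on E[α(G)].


E[|E(G)|] = C(196, 2)·p = 19110 · (1/1176) = 65/4.
E[α(G)] ≥ n − E[|E(G)|] = 196 − 65/4 = 719/4.
Numerically: ≈ 179.750000.
(This is only a lower bound; the true E[α(G)] may be larger.)

E[α(G)] ≥ 719/4 ≈ 179.750000.


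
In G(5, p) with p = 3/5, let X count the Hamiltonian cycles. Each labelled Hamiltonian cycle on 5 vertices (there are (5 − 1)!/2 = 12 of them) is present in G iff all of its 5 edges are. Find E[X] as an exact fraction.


K_5 has (5 − 1)!/2 = 12 labelled Hamiltonian cycles.
For each such Hamiltonian cycle H, let X_H = 1 if all 5 edges of H are present in G. Then P[X_H = 1] = p^{5} = (3/5)^{5} = 243/3125.
Summing the indicators: E[X] = Σ_H E[X_H] = 12 · p^{5} = 12 · 243/3125 = 2916/3125.
Numerically: E[X] ≈ 0.933.

E[X] = 12 · (3/5)^{5} = 2916/3125 ≈ 0.933.


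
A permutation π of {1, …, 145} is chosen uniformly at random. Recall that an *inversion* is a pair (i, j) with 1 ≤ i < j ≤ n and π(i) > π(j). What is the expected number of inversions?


Write X = Σ X_I over the C(145, 2) = 10440 pairs i < j, with X_I the indicator of one inversion.
There are 10440 indicators.
For each fixed pair i < j, the values π(i) and π(j) are two distinct elements of {1, …, 145} in uniformly random order; by symmetry P[π(i) > π(j)] = 1/2.
By linearity: E[X] = 10440 · (1/2) = C(145, 2) · (1/2) = 10440/2 = 5220 ≈ 5220.000.

E[X] = 5220 = 5220.000.


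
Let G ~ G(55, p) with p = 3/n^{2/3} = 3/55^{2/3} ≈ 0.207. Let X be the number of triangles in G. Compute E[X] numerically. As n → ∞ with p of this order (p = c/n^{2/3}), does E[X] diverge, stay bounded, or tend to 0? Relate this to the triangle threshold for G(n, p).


Number of potential triangles: C(55, 3) = 26235.
Each occurs with probability p³ ≈ (0.207)³ ≈ 8.92562e-03.
By linearity: E[X] = C(55, 3)·p³ ≈ 26235 · 8.92562e-03 ≈ 234.164.
Since α = 2/3 < 1, p = c/n^{2/3} ≫ 1/n is above the triangle threshold p ~ 1/n. Asymptotically E[X] ~ (c³/6)·n^{3(1−α)} = (3³/6)·n^{1} → ∞; triangles are abundant w.h.p.

E[X] ≈ 234.164; in regime p = Θ(1/n^{2/3}) E[X] diverges (above the triangle threshold p ~ 1/n).


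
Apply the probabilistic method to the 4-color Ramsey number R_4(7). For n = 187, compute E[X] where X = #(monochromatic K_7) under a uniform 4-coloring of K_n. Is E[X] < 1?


E[X] = C(187, 7) · 4^{1 − 21} = 1416167483302 · 4^{−20} = 1416167483302/1099511627776.
As a reduced fraction: E[X] = 708083741651/549755813888 ≈ 1.287997.
Is E[X] < 1? NO.
Since E[X] ≥ 1, the first-moment bound is inconclusive at n = 187; it does NOT by itself certify R_4(7) > 187.

E[X] = 708083741651/549755813888 ≈ 1.287997; E[X] ≥ 1; first-moment method inconclusive here.


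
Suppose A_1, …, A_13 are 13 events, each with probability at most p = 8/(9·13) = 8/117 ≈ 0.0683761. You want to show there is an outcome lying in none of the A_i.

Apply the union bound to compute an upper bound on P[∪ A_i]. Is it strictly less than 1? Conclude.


Union bound: P[∪_{i=1}^{13} A_i] ≤ Σ_i P[A_i] ≤ 13·p = 13·(8/117) = 8/9.
Numerically: 8/9 ≈ 0.8888889.
Is 8/9 < 1? YES.
Since P[∪ A_i] ≤ 8/9 < 1, the complement has P[∩ A_i^c] ≥ 1 − 8/9 = 1/9 > 0, so some outcome avoids every A_i.

13·p = 8/9 ≈ 0.8888889; existence CERTIFIED by the union bound.


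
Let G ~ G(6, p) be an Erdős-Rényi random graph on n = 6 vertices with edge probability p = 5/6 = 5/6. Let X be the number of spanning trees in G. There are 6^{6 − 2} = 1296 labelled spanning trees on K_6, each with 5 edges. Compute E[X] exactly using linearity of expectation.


K_6 has 6^{6 − 2} = 1296 labelled spanning trees.
For each such spanning tree H, let X_H = 1 if all 5 edges of H are present in G. Then P[X_H = 1] = p^{5} = (5/6)^{5} = 3125/7776.
Summing the indicators: E[X] = Σ_H E[X_H] = 1296 · p^{5} = 1296 · 3125/7776 = 3125/6.
Numerically: E[X] ≈ 520.8.

E[X] = 1296 · (5/6)^{5} = 3125/6 ≈ 520.8.


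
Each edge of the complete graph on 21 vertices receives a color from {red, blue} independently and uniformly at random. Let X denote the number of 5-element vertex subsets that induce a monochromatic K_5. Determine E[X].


Let X = Σ_S X_S over the C(21, 5) = 20349 subsets S of size 5, where X_S = 1 if the K_5 on S is monochromatic.
For a fixed S, the K_5 on S has C(5, 2) = 10 edges. P[all 10 edges red] = (1/2)^10, and likewise for blue, so P[monochromatic] = 2·(1/2)^10 = 2^{1 − 10} = 1/512.
Summing: E[X] = C(21, 5) · 2^{1 − 10} = 20349 · 1/512 = 20349/512.
Numerically: E[X] ≈ 39.744141.

E[X] = C(21,5)·2^(1−C(5,2)) = 20349/512 ≈ 39.744141.


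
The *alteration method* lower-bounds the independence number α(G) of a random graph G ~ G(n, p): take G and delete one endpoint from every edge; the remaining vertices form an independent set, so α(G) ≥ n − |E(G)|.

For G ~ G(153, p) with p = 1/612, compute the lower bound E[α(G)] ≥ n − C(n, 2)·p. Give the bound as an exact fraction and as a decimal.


E[|E(G)|] = C(153, 2)·p = 11628 · (1/612) = 19.
E[α(G)] ≥ n − E[|E(G)|] = 153 − 19 = 134.
Numerically: ≈ 134.000.
(This is only a lower bound; the true E[α(G)] may be larger.)

E[α(G)] ≥ 134 ≈ 134.000.


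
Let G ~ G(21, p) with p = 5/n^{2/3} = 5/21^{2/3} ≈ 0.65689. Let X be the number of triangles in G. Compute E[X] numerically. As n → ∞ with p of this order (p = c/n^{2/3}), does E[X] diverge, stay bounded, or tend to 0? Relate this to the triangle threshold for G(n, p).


Number of potential triangles: C(21, 3) = 1330.
Each occurs with probability p³ ≈ (0.65689)³ ≈ 2.8344671e-01.
By linearity: E[X] = C(21, 3)·p³ ≈ 1330 · 2.8344671e-01 ≈ 376.98413.
Since α = 2/3 < 1, p = c/n^{2/3} ≫ 1/n is above the triangle threshold p ~ 1/n. Asymptotically E[X] ~ (c³/6)·n^{3(1−α)} = (5³/6)·n^{1} → ∞; triangles are abundant w.h.p.

E[X] ≈ 376.98413; in regime p = Θ(1/n^{2/3}) E[X] diverges (above the triangle threshold p ~ 1/n).


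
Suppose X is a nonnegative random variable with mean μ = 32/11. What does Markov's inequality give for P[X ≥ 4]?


μ = E[X] = 32/11, a = 4.
Markov: P[X ≥ 4] ≤ μ/a = (32/11)/4 = 8/11.
Numerically: ≈ 0.727.
(Since a = 4 > μ = 2.909, the bound 8/11 is < 1 and informative.)

P[X ≥ 4] ≤ 8/11 ≈ 0.727.


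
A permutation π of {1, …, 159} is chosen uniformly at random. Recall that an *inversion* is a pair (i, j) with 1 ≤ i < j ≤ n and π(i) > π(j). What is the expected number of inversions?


Write X = Σ X_I over the C(159, 2) = 12561 pairs i < j, with X_I the indicator of one inversion.
There are 12561 indicators.
For each fixed pair i < j, the values π(i) and π(j) are two distinct elements of {1, …, 159} in uniformly random order; by symmetry P[π(i) > π(j)] = 1/2.
By linearity: E[X] = 12561 · (1/2) = C(159, 2) · (1/2) = 12561/2 = 12561/2 ≈ 6280.500000.

E[X] = 12561/2 = 6280.500000.


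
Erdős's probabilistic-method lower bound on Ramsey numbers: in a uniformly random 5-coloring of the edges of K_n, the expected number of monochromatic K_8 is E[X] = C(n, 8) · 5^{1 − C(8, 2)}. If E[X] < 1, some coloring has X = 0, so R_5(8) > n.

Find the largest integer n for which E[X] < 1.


We need C(n, 8) · 5^{1 − 28} < 1, i.e. C(n, 8) < 5^{28 − 1} = 7450580596923828125.
Check values of n near the boundary:
  n = 860: C(860, 8) = 7182671140665308145; 7182671140665308145 < 7450580596923828125? YES
  n = 861: C(861, 8) = 7250034996615275865; 7250034996615275865 < 7450580596923828125? YES
  n = 862: C(862, 8) = 7317951015318931845; 7317951015318931845 < 7450580596923828125? YES
  n = 863: C(863, 8) = 7386423071602617757; 7386423071602617757 < 7450580596923828125? YES
  n = 864: C(864, 8) = 7455455062926006708; 7455455062926006708 < 7450580596923828125? NO
  n = 865: C(865, 8) = 7525050909487743060; 7525050909487743060 < 7450580596923828125? NO
The largest n with C(n, 8) < 7450580596923828125 is n = 863 (where E[X] = 7386423071602617757/7450580596923828125 ≈ 0.99139). Hence R_5(8) > 863, i.e. R_5(8) ≥ 864.

Largest n = 863; hence R_5(8) > 863.


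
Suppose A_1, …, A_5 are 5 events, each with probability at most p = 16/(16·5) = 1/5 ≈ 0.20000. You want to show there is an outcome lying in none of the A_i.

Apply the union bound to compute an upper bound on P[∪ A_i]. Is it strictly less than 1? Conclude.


Union bound: P[∪_{i=1}^{5} A_i] ≤ Σ_i P[A_i] ≤ 5·p = 5·(1/5) = 1.
Numerically: 1 ≈ 1.00000.
Is 1 < 1? NO.
Since the bound 1 is ≥ 1, the union bound is uninformative here; it does NOT by itself certify existence.

5·p = 1 ≈ 1.00000; existence NOT certified by the union bound.


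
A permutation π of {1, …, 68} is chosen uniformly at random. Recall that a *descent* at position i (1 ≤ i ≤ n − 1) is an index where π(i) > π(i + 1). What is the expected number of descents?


Write X = Σ X_I over i = 1, …, 67, with X_I the indicator of one descent.
There are 67 indicators.
For each fixed i, the pair (π(i), π(i+1)) is a uniformly random ordered pair of distinct values from {1, …, 68}; by symmetry P[π(i) > π(i+1)] = 1/2.
By linearity: E[X] = 67 · (1/2) = (68 − 1) · (1/2) = 67/2 ≈ 33.500000.

E[X] = 67/2 = 33.500000.


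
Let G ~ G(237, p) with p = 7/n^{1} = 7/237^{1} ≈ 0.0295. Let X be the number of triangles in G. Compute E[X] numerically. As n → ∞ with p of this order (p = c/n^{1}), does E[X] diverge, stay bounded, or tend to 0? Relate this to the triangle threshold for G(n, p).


Number of potential triangles: C(237, 3) = 2190670.
Each occurs with probability p³ ≈ (0.0295)³ ≈ 2.57661e-05.
By linearity: E[X] = C(237, 3)·p³ ≈ 2190670 · 2.57661e-05 ≈ 56.445.
Here α = 1, so p = 7/n is exactly at the triangle threshold p ~ 1/n. Asymptotically E[X] → c³/6 = 7³/6 = 343/6 ≈ 57.167, a bounded constant. In this regime the triangle count is asymptotically Poisson(c³/6).

E[X] ≈ 56.445; in regime p = Θ(1/n^{1}) E[X] stays bounded (at the triangle threshold p ~ 1/n).


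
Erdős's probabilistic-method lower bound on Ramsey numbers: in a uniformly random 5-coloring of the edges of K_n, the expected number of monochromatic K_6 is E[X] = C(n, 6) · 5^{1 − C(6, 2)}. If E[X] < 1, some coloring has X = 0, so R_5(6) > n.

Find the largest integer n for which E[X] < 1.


We need C(n, 6) · 5^{1 − 15} < 1, i.e. C(n, 6) < 5^{15 − 1} = 6103515625.
Check values of n near the boundary:
  n = 128: C(128, 6) = 5423611200; 5423611200 < 6103515625? YES
  n = 129: C(129, 6) = 5688177600; 5688177600 < 6103515625? YES
  n = 130: C(130, 6) = 5963412000; 5963412000 < 6103515625? YES
  n = 131: C(131, 6) = 6249655776; 6249655776 < 6103515625? NO
The largest n with C(n, 6) < 6103515625 is n = 130 (where E[X] = 47707296/48828125 ≈ 0.97705). Hence R_5(6) > 130, i.e. R_5(6) ≥ 131.

Largest n = 130; hence R_5(6) > 130.


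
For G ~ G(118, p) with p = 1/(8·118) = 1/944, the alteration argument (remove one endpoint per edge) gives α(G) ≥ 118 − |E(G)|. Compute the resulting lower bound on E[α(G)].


E[|E(G)|] = C(118, 2)·p = 6903 · (1/944) = 117/16.
E[α(G)] ≥ n − E[|E(G)|] = 118 − 117/16 = 1771/16.
Numerically: ≈ 110.688.
(This is only a lower bound; the true E[α(G)] may be larger.)

E[α(G)] ≥ 1771/16 ≈ 110.688.


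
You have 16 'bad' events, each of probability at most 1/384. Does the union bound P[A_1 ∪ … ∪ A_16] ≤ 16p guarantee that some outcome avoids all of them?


Union bound: P[∪_{i=1}^{16} A_i] ≤ Σ_i P[A_i] ≤ 16·p = 16·(1/384) = 1/24.
Numerically: 1/24 ≈ 0.04167.
Is 1/24 < 1? YES.
Since P[∪ A_i] ≤ 1/24 < 1, the complement has P[∩ A_i^c] ≥ 1 − 1/24 = 23/24 > 0, so some outcome avoids every A_i.

16·p = 1/24 ≈ 0.04167; existence CERTIFIED by the union bound.


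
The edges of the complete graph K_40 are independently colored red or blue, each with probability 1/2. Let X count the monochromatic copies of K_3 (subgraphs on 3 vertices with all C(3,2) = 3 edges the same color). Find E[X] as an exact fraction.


Let X = Σ_S X_S over the C(40, 3) = 9880 subsets S of size 3, where X_S = 1 if the K_3 on S is monochromatic.
For a fixed S, the K_3 on S has C(3, 2) = 3 edges. P[all 3 edges red] = (1/2)^3, and likewise for blue, so P[monochromatic] = 2·(1/2)^3 = 2^{1 − 3} = 1/4.
By linearity: E[X] = C(40, 3) · 2^{1 − 3} = 9880 · 1/4 = 2470.
Numerically: E[X] ≈ 2470.000.

E[X] = C(40,3)·2^(1−C(3,2)) = 2470 ≈ 2470.000.


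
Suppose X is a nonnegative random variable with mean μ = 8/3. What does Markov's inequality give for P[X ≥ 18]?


μ = E[X] = 8/3, a = 18.
Markov: P[X ≥ 18] ≤ μ/a = (8/3)/18 = 4/27.
Numerically: ≈ 0.1481.
(Since a = 18 > μ = 2.6667, the bound 4/27 is < 1 and informative.)

P[X ≥ 18] ≤ 4/27 ≈ 0.1481.


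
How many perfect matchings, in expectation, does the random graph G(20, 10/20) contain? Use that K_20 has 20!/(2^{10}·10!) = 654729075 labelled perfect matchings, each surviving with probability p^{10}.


K_20 has 20!/(2^{10}·10!) = 654729075 labelled perfect matchings.
For each such perfect matching H, let X_H = 1 if all 10 edges of H are present in G. Then P[X_H = 1] = p^{10} = (1/2)^{10} = 1/1024.
By linearity of expectation: E[X] = Σ_H E[X_H] = 654729075 · p^{10} = 654729075 · 1/1024 = 654729075/1024.
Numerically: E[X] ≈ 6.39e+05.

E[X] = 654729075 · (1/2)^{10} = 654729075/1024 ≈ 6.39e+05.


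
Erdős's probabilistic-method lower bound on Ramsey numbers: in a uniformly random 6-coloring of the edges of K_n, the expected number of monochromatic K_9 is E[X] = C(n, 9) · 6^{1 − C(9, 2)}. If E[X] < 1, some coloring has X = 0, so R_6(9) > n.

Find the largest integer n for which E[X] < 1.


We need C(n, 9) · 6^{1 − 36} < 1, i.e. C(n, 9) < 6^{36 − 1} = 1719070799748422591028658176.
Check values of n near the boundary:
  n = 4405: C(4405, 9) = 1706862792900636302463627150; 1706862792900636302463627150 < 1719070799748422591028658176? YES
  n = 4406: C(4406, 9) = 1710356485221788389505285700; 1710356485221788389505285700 < 1719070799748422591028658176? YES
  n = 4407: C(4407, 9) = 1713856532599459170657070050; 1713856532599459170657070050 < 1719070799748422591028658176? YES
  n = 4408: C(4408, 9) = 1717362945146264156457459600; 1717362945146264156457459600 < 1719070799748422591028658176? YES
  n = 4409: C(4409, 9) = 1720875732988608787686577131; 1720875732988608787686577131 < 1719070799748422591028658176? NO
  n = 4410: C(4410, 9) = 1724394906266704102180823710; 1724394906266704102180823710 < 1719070799748422591028658176? NO
The largest n with C(n, 9) < 1719070799748422591028658176 is n = 4408 (where E[X] = 35778394690547169926197075/35813974994758803979763712 ≈ 0.9990). Hence R_6(9) > 4408, i.e. R_6(9) ≥ 4409.

Largest n = 4408; hence R_6(9) > 4408.


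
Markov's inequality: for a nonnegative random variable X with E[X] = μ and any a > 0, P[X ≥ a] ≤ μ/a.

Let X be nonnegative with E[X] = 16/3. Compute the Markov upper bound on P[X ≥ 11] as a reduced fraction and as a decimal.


μ = E[X] = 16/3, a = 11.
Markov: P[X ≥ 11] ≤ μ/a = (16/3)/11 = 16/33.
Numerically: ≈ 0.4848.
(Since a = 11 > μ = 5.3333, the bound 16/33 is < 1 and informative.)

P[X ≥ 11] ≤ 16/33 ≈ 0.4848.


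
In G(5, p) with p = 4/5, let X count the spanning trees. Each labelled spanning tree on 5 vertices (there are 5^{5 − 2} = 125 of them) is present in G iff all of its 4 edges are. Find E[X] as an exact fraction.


K_5 has 5^{5 − 2} = 125 labelled spanning trees.
For each such spanning tree H, let X_H = 1 if all 4 edges of H are present in G. Then P[X_H = 1] = p^{4} = (4/5)^{4} = 256/625.
By linearity: E[X] = Σ_H E[X_H] = 125 · p^{4} = 125 · 256/625 = 256/5.
Numerically: E[X] ≈ 51.2.

E[X] = 125 · (4/5)^{4} = 256/5 ≈ 51.2.


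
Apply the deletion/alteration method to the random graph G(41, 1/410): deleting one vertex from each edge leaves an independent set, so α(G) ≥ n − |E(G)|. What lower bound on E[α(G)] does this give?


E[|E(G)|] = C(41, 2)·p = 820 · (1/410) = 2.
E[α(G)] ≥ n − E[|E(G)|] = 41 − 2 = 39.
Numerically: ≈ 39.0000.
(This is only a lower bound; the true E[α(G)] may be larger.)

E[α(G)] ≥ 39 ≈ 39.0000.


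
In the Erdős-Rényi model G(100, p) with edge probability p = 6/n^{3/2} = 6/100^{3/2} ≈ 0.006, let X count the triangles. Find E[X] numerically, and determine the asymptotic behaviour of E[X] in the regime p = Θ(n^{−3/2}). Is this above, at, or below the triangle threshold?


Number of potential triangles: C(100, 3) = 161700.
Each occurs with probability p³ ≈ (0.006)³ ≈ 2.16000e-07.
By linearity: E[X] = C(100, 3)·p³ ≈ 161700 · 2.16000e-07 ≈ 0.035.
Since α = 3/2 > 1, p = c/n^{3/2} = o(1/n) is below the triangle threshold p ~ 1/n. Asymptotically E[X] ~ (c³/6)·n^{3(1−α)} = (6³/6)·n^{-1.5} → 0, so by Markov's inequality G has no triangles w.h.p.

E[X] ≈ 0.035; in regime p = Θ(1/n^{3/2}) E[X] tends to 0 (below the triangle threshold p ~ 1/n).


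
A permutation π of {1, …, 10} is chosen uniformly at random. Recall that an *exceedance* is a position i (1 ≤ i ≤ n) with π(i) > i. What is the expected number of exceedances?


Write X = Σ_{i=1}^{10} X_i, where X_i = 1_{π(i) > i}.
For each fixed i, π(i) is uniform over {1, …, 10} (marginal of a uniform permutation), so P[π(i) > i] = (n − i)/n. Summing: Σ_{i=1}^{10} (n − i)/n = (0 + 1 + … + 9)/10 = 10(10 − 1)/(2·10) = (10 − 1)/2.
Hence E[X] = Σ_{i=1}^{10} (10 − i)/10 = 9/2 ≈ 4.50000.

E[X] = 9/2 = 4.50000.


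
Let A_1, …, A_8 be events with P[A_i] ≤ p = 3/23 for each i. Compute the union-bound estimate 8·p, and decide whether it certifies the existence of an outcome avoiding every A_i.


Union bound: P[∪_{i=1}^{8} A_i] ≤ Σ_i P[A_i] ≤ 8·p = 8·(3/23) = 24/23.
Numerically: 24/23 ≈ 1.04348.
Is 24/23 < 1? NO.
Since the bound 24/23 is ≥ 1, the union bound is uninformative here; it does NOT by itself certify existence.

8·p = 24/23 ≈ 1.04348; existence NOT certified by the union bound.


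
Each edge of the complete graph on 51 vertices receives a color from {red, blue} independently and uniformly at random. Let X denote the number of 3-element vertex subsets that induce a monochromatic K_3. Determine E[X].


Let X = Σ_S X_S over the C(51, 3) = 20825 subsets S of size 3, where X_S = 1 if the K_3 on S is monochromatic.
For a fixed S, the K_3 on S has C(3, 2) = 3 edges. P[all 3 edges red] = (1/2)^3, and likewise for blue, so P[monochromatic] = 2·(1/2)^3 = 2^{1 − 3} = 1/4.
By linearity of expectation: E[X] = C(51, 3) · 2^{1 − 3} = 20825 · 1/4 = 20825/4.
Numerically: E[X] ≈ 5206.250000.

E[X] = C(51,3)·2^(1−C(3,2)) = 20825/4 ≈ 5206.250000.


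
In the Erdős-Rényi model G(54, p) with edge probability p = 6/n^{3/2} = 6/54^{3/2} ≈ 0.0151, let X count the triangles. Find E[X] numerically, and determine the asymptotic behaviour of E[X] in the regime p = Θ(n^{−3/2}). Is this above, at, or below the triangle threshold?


Number of potential triangles: C(54, 3) = 24804.
Each occurs with probability p³ ≈ (0.0151)³ ≈ 3.45686e-06.
By linearity: E[X] = C(54, 3)·p³ ≈ 24804 · 3.45686e-06 ≈ 0.086.
Since α = 3/2 > 1, p = c/n^{3/2} = o(1/n) is below the triangle threshold p ~ 1/n. Asymptotically E[X] ~ (c³/6)·n^{3(1−α)} = (6³/6)·n^{-1.5} → 0, so by Markov's inequality G has no triangles w.h.p.

E[X] ≈ 0.086; in regime p = Θ(1/n^{3/2}) E[X] tends to 0 (below the triangle threshold p ~ 1/n).


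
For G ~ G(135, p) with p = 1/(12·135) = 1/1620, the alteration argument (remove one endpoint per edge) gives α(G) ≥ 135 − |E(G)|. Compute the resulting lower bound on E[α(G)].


E[|E(G)|] = C(135, 2)·p = 9045 · (1/1620) = 67/12.
E[α(G)] ≥ n − E[|E(G)|] = 135 − 67/12 = 1553/12.
Numerically: ≈ 129.4167.
(This is only a lower bound; the true E[α(G)] may be larger.)

E[α(G)] ≥ 1553/12 ≈ 129.4167.


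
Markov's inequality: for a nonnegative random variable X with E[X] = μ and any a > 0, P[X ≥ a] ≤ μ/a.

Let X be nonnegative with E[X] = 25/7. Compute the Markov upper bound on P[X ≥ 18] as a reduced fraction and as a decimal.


μ = E[X] = 25/7, a = 18.
Markov: P[X ≥ 18] ≤ μ/a = (25/7)/18 = 25/126.
Numerically: ≈ 0.19841.
(Since a = 18 > μ = 3.57143, the bound 25/126 is < 1 and informative.)

P[X ≥ 18] ≤ 25/126 ≈ 0.19841.


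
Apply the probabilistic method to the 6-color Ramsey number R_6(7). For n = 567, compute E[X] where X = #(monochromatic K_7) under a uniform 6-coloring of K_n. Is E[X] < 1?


E[X] = C(567, 7) · 6^{1 − 21} = 3601671315933933 · 6^{−20} = 3601671315933933/3656158440062976.
As a reduced fraction: E[X] = 44465077974493/45137758519296 ≈ 0.98510.
Is E[X] < 1? YES.
Since E[X] < 1, there exists a 6-coloring of K_{567} with no monochromatic K_7; hence R_6(7) > 567.

E[X] = 44465077974493/45137758519296 ≈ 0.98510; E[X] < 1, so R_6(7) > 567.


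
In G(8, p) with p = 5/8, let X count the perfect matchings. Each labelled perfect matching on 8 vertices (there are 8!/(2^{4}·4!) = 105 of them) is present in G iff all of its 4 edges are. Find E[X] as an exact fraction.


K_8 has 8!/(2^{4}·4!) = 105 labelled perfect matchings.
For each such perfect matching H, let X_H = 1 if all 4 edges of H are present in G. Then P[X_H = 1] = p^{4} = (5/8)^{4} = 625/4096.
By linearity of expectation: E[X] = Σ_H E[X_H] = 105 · p^{4} = 105 · 625/4096 = 65625/4096.
Numerically: E[X] ≈ 16.

E[X] = 105 · (5/8)^{4} = 65625/4096 ≈ 16.


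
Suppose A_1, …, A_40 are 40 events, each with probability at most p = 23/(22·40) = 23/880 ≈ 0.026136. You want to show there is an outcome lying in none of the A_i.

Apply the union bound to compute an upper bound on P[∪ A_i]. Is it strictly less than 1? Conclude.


Union bound: P[∪_{i=1}^{40} A_i] ≤ Σ_i P[A_i] ≤ 40·p = 40·(23/880) = 23/22.
Numerically: 23/22 ≈ 1.045455.
Is 23/22 < 1? NO.
Since the bound 23/22 is ≥ 1, the union bound is uninformative here; it does NOT by itself certify existence.

40·p = 23/22 ≈ 1.045455; existence NOT certified by the union bound.


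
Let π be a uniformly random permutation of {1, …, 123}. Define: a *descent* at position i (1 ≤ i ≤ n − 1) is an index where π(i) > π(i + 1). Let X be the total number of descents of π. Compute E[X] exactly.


Write X = Σ X_I over i = 1, …, 122, with X_I the indicator of one descent.
There are 122 indicators.
For each fixed i, the pair (π(i), π(i+1)) is a uniformly random ordered pair of distinct values from {1, …, 123}; by symmetry P[π(i) > π(i+1)] = 1/2.
By linearity: E[X] = 122 · (1/2) = (123 − 1) · (1/2) = 61 ≈ 61.0000.

E[X] = 61 = 61.0000.


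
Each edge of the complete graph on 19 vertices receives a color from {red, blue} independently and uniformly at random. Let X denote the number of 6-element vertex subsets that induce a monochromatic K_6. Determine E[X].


Let X = Σ_S X_S over the C(19, 6) = 27132 subsets S of size 6, where X_S = 1 if the K_6 on S is monochromatic.
For a fixed S, the K_6 on S has C(6, 2) = 15 edges. P[all 15 edges red] = (1/2)^15, and likewise for blue, so P[monochromatic] = 2·(1/2)^15 = 2^{1 − 15} = 1/16384.
By linearity: E[X] = C(19, 6) · 2^{1 − 15} = 27132 · 1/16384 = 6783/4096.
Numerically: E[X] ≈ 1.6560.

E[X] = C(19,6)·2^(1−C(6,2)) = 6783/4096 ≈ 1.6560.


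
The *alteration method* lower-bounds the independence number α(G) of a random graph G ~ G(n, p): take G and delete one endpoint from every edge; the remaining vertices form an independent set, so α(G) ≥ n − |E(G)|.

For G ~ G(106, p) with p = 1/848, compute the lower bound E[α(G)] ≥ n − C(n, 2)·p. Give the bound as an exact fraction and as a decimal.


E[|E(G)|] = C(106, 2)·p = 5565 · (1/848) = 105/16.
E[α(G)] ≥ n − E[|E(G)|] = 106 − 105/16 = 1591/16.
Numerically: ≈ 99.437500.
(This is only a lower bound; the true E[α(G)] may be larger.)

E[α(G)] ≥ 1591/16 ≈ 99.437500.


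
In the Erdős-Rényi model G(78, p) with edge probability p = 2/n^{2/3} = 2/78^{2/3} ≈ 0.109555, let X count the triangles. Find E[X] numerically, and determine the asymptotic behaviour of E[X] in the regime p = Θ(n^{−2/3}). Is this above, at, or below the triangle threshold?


Number of potential triangles: C(78, 3) = 76076.
Each occurs with probability p³ ≈ (0.109555)³ ≈ 1.31492439e-03.
By linearity: E[X] = C(78, 3)·p³ ≈ 76076 · 1.31492439e-03 ≈ 100.034188.
Since α = 2/3 < 1, p = c/n^{2/3} ≫ 1/n is above the triangle threshold p ~ 1/n. Asymptotically E[X] ~ (c³/6)·n^{3(1−α)} = (2³/6)·n^{1} → ∞; triangles are abundant w.h.p.

E[X] ≈ 100.034188; in regime p = Θ(1/n^{2/3}) E[X] diverges (above the triangle threshold p ~ 1/n).


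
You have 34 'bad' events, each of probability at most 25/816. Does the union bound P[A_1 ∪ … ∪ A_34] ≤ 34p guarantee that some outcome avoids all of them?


Union bound: P[∪_{i=1}^{34} A_i] ≤ Σ_i P[A_i] ≤ 34·p = 34·(25/816) = 25/24.
Numerically: 25/24 ≈ 1.042.
Is 25/24 < 1? NO.
Since the bound 25/24 is ≥ 1, the union bound is uninformative here; it does NOT by itself certify existence.

34·p = 25/24 ≈ 1.042; existence NOT certified by the union bound.


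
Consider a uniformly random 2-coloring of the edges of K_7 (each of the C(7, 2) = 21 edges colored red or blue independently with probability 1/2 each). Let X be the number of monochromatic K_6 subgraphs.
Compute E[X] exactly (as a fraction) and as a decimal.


Let X = Σ_S X_S over the C(7, 6) = 7 subsets S of size 6, where X_S = 1 if the K_6 on S is monochromatic.
For a fixed S, the K_6 on S has C(6, 2) = 15 edges. P[all 15 edges red] = (1/2)^15, and likewise for blue, so P[monochromatic] = 2·(1/2)^15 = 2^{1 − 15} = 1/16384.
By linearity of expectation: E[X] = C(7, 6) · 2^{1 − 15} = 7 · 1/16384 = 7/16384.
Numerically: E[X] ≈ 0.00043.

E[X] = C(7,6)·2^(1−C(6,2)) = 7/16384 ≈ 0.00043.


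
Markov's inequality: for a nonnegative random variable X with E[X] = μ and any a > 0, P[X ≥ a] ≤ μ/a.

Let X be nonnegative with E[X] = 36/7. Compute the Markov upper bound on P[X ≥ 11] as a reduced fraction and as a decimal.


μ = E[X] = 36/7, a = 11.
Markov: P[X ≥ 11] ≤ μ/a = (36/7)/11 = 36/77.
Numerically: ≈ 0.467532.
(Since a = 11 > μ = 5.142857, the bound 36/77 is < 1 and informative.)

P[X ≥ 11] ≤ 36/77 ≈ 0.467532.


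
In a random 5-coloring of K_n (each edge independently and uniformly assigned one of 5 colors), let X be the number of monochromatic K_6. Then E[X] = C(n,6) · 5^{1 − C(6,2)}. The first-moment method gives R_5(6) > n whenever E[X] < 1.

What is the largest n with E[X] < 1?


We need C(n, 6) · 5^{1 − 15} < 1, i.e. C(n, 6) < 5^{15 − 1} = 6103515625.
Check values of n near the boundary:
  n = 126: C(126, 6) = 4925156775; 4925156775 < 6103515625? YES
  n = 127: C(127, 6) = 5169379425; 5169379425 < 6103515625? YES
  n = 128: C(128, 6) = 5423611200; 5423611200 < 6103515625? YES
  n = 129: C(129, 6) = 5688177600; 5688177600 < 6103515625? YES
  n = 130: C(130, 6) = 5963412000; 5963412000 < 6103515625? YES
  n = 131: C(131, 6) = 6249655776; 6249655776 < 6103515625? NO
  n = 132: C(132, 6) = 6547258432; 6547258432 < 6103515625? NO
  n = 133: C(133, 6) = 6856577728; 6856577728 < 6103515625? NO
The largest n with C(n, 6) < 6103515625 is n = 130 (where E[X] = 47707296/48828125 ≈ 0.9770454). Hence R_5(6) > 130, i.e. R_5(6) ≥ 131.

Largest n = 130; hence R_5(6) > 130.


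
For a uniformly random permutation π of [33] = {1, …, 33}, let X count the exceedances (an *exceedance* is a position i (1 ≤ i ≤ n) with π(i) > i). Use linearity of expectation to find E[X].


Write X = Σ_{i=1}^{33} X_i, where X_i = 1_{π(i) > i}.
For each fixed i, π(i) is uniform over {1, …, 33} (marginal of a uniform permutation), so P[π(i) > i] = (n − i)/n. Summing: Σ_{i=1}^{33} (n − i)/n = (0 + 1 + … + 32)/33 = 33(33 − 1)/(2·33) = (33 − 1)/2.
Hence E[X] = Σ_{i=1}^{33} (33 − i)/33 = 16 ≈ 16.0000.

E[X] = 16 = 16.0000.


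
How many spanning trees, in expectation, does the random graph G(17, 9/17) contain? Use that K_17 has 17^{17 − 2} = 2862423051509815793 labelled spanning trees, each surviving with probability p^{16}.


K_17 has 17^{17 − 2} = 2862423051509815793 labelled spanning trees.
For each such spanning tree H, let X_H = 1 if all 16 edges of H are present in G. Then P[X_H = 1] = p^{16} = (9/17)^{16} = 1853020188851841/48661191875666868481.
By linearity: E[X] = Σ_H E[X_H] = 2862423051509815793 · p^{16} = 2862423051509815793 · 1853020188851841/48661191875666868481 = 1853020188851841/17.
Numerically: E[X] ≈ 1.09e+14.

E[X] = 2862423051509815793 · (9/17)^{16} = 1853020188851841/17 ≈ 1.09e+14.


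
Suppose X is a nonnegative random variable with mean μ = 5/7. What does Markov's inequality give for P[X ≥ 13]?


μ = E[X] = 5/7, a = 13.
Markov: P[X ≥ 13] ≤ μ/a = (5/7)/13 = 5/91.
Numerically: ≈ 0.054945.
(Since a = 13 > μ = 0.714286, the bound 5/91 is < 1 and informative.)

P[X ≥ 13] ≤ 5/91 ≈ 0.054945.


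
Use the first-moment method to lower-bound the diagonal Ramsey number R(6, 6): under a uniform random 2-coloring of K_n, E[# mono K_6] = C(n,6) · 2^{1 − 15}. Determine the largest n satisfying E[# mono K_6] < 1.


We need C(n, 6) · 2^{1 − 15} < 1, i.e. C(n, 6) < 2^{15 − 1} = 16384.
Check values of n near the boundary:
  n = 11: C(11, 6) = 462; 462 < 16384? YES
  n = 12: C(12, 6) = 924; 924 < 16384? YES
  n = 13: C(13, 6) = 1716; 1716 < 16384? YES
  n = 14: C(14, 6) = 3003; 3003 < 16384? YES
  n = 15: C(15, 6) = 5005; 5005 < 16384? YES
  n = 16: C(16, 6) = 8008; 8008 < 16384? YES
  n = 17: C(17, 6) = 12376; 12376 < 16384? YES
  n = 18: C(18, 6) = 18564; 18564 < 16384? NO
  n = 19: C(19, 6) = 27132; 27132 < 16384? NO
  n = 20: C(20, 6) = 38760; 38760 < 16384? NO
The largest n with C(n, 6) < 16384 is n = 17 (where E[X] = 1547/2048 ≈ 0.7553711). Hence R(6, 6) > 17, i.e. R(6, 6) ≥ 18.

Largest n = 17; hence R(6, 6) > 17.


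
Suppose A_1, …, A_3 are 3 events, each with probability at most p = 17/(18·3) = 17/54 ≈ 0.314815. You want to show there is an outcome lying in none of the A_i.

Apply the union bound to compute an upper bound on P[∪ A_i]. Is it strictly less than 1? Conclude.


Union bound: P[∪_{i=1}^{3} A_i] ≤ Σ_i P[A_i] ≤ 3·p = 3·(17/54) = 17/18.
Numerically: 17/18 ≈ 0.944444.
Is 17/18 < 1? YES.
Since P[∪ A_i] ≤ 17/18 < 1, the complement has P[∩ A_i^c] ≥ 1 − 17/18 = 1/18 > 0, so some outcome avoids every A_i.

3·p = 17/18 ≈ 0.944444; existence CERTIFIED by the union bound.


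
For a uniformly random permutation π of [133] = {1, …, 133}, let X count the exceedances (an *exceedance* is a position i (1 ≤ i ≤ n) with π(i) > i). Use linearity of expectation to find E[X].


Write X = Σ_{i=1}^{133} X_i, where X_i = 1_{π(i) > i}.
For each fixed i, π(i) is uniform over {1, …, 133} (marginal of a uniform permutation), so P[π(i) > i] = (n − i)/n. Summing: Σ_{i=1}^{133} (n − i)/n = (0 + 1 + … + 132)/133 = 133(133 − 1)/(2·133) = (133 − 1)/2.
Hence E[X] = Σ_{i=1}^{133} (133 − i)/133 = 66 ≈ 66.000.

E[X] = 66 = 66.000.


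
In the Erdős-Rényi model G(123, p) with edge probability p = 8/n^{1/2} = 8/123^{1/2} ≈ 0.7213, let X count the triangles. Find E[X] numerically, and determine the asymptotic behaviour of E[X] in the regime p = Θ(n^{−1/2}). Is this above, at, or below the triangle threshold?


Number of potential triangles: C(123, 3) = 302621.
Each occurs with probability p³ ≈ (0.7213)³ ≈ 3.753291e-01.
By linearity: E[X] = C(123, 3)·p³ ≈ 302621 · 3.753291e-01 ≈ 113582.4823.
Since α = 1/2 < 1, p = c/n^{1/2} ≫ 1/n is above the triangle threshold p ~ 1/n. Asymptotically E[X] ~ (c³/6)·n^{3(1−α)} = (8³/6)·n^{1.5} → ∞; triangles are abundant w.h.p.

E[X] ≈ 113582.4823; in regime p = Θ(1/n^{1/2}) E[X] diverges (above the triangle threshold p ~ 1/n).


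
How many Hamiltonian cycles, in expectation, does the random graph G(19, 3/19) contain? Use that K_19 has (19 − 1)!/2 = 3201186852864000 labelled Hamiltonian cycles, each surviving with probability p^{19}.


K_19 has (19 − 1)!/2 = 3201186852864000 labelled Hamiltonian cycles.
For each such Hamiltonian cycle H, let X_H = 1 if all 19 edges of H are present in G. Then P[X_H = 1] = p^{19} = (3/19)^{19} = 1162261467/1978419655660313589123979.
By linearity of expectation: E[X] = Σ_H E[X_H] = 3201186852864000 · p^{19} = 3201186852864000 · 1162261467/1978419655660313589123979 = 3720616127750825791488000/1978419655660313589123979.
Numerically: E[X] ≈ 1.88.

E[X] = 3201186852864000 · (3/19)^{19} = 3720616127750825791488000/1978419655660313589123979 ≈ 1.88.
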